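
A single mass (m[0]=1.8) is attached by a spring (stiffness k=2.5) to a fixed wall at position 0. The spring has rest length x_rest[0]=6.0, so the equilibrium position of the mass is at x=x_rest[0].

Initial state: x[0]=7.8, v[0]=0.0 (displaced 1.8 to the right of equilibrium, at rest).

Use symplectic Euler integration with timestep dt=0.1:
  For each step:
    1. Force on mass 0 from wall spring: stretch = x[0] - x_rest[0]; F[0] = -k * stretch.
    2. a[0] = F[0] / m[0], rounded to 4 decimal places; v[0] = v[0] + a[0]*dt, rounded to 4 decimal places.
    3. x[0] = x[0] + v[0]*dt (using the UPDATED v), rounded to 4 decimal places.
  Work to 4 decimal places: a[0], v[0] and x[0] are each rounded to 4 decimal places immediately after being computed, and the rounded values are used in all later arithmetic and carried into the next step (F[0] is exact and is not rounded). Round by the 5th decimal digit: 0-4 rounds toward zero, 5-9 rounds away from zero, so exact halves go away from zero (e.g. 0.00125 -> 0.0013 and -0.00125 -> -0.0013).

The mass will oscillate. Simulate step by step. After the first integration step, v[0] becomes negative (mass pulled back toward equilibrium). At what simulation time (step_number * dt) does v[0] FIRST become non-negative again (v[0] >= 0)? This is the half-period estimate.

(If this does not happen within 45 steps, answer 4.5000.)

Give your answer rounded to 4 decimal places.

Step 0: x=[7.8000] v=[0.0000]
Step 1: x=[7.7750] v=[-0.2500]
Step 2: x=[7.7254] v=[-0.4965]
Step 3: x=[7.6518] v=[-0.7361]
Step 4: x=[7.5553] v=[-0.9655]
Step 5: x=[7.4372] v=[-1.1815]
Step 6: x=[7.2991] v=[-1.3811]
Step 7: x=[7.1430] v=[-1.5615]
Step 8: x=[6.9710] v=[-1.7203]
Step 9: x=[6.7855] v=[-1.8552]
Step 10: x=[6.5891] v=[-1.9643]
Step 11: x=[6.3845] v=[-2.0461]
Step 12: x=[6.1746] v=[-2.0995]
Step 13: x=[5.9622] v=[-2.1238]
Step 14: x=[5.7503] v=[-2.1186]
Step 15: x=[5.5419] v=[-2.0839]
Step 16: x=[5.3399] v=[-2.0203]
Step 17: x=[5.1470] v=[-1.9286]
Step 18: x=[4.9660] v=[-1.8101]
Step 19: x=[4.7994] v=[-1.6665]
Step 20: x=[4.6494] v=[-1.4998]
Step 21: x=[4.5182] v=[-1.3122]
Step 22: x=[4.4076] v=[-1.1064]
Step 23: x=[4.3191] v=[-0.8852]
Step 24: x=[4.2539] v=[-0.6517]
Step 25: x=[4.2130] v=[-0.4092]
Step 26: x=[4.1969] v=[-0.1610]
Step 27: x=[4.2058] v=[0.0894]
First v>=0 after going negative at step 27, time=2.7000

Answer: 2.7000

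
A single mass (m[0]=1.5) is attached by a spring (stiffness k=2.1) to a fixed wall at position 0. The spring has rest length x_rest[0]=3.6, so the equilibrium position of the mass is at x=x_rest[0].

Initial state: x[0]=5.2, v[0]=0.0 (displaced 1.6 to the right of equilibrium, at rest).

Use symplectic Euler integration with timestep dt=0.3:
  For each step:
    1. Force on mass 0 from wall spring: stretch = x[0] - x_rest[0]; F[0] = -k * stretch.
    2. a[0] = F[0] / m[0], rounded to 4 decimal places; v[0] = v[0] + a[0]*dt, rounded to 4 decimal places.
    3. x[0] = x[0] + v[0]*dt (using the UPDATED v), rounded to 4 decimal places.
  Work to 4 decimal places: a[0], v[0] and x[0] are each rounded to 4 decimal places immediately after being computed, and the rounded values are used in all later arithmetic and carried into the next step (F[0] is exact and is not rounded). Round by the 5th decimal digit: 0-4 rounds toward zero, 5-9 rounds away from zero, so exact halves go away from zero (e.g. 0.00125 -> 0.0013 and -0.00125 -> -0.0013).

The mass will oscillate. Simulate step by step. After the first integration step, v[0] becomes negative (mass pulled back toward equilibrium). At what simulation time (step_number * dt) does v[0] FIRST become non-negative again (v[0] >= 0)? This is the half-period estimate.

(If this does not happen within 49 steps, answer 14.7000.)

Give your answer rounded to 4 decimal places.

Step 0: x=[5.2000] v=[0.0000]
Step 1: x=[4.9984] v=[-0.6720]
Step 2: x=[4.6206] v=[-1.2593]
Step 3: x=[4.1142] v=[-1.6879]
Step 4: x=[3.5430] v=[-1.9039]
Step 5: x=[2.9790] v=[-1.8800]
Step 6: x=[2.4932] v=[-1.6192]
Step 7: x=[2.1469] v=[-1.1544]
Step 8: x=[1.9837] v=[-0.5441]
Step 9: x=[2.0241] v=[0.1347]
First v>=0 after going negative at step 9, time=2.7000

Answer: 2.7000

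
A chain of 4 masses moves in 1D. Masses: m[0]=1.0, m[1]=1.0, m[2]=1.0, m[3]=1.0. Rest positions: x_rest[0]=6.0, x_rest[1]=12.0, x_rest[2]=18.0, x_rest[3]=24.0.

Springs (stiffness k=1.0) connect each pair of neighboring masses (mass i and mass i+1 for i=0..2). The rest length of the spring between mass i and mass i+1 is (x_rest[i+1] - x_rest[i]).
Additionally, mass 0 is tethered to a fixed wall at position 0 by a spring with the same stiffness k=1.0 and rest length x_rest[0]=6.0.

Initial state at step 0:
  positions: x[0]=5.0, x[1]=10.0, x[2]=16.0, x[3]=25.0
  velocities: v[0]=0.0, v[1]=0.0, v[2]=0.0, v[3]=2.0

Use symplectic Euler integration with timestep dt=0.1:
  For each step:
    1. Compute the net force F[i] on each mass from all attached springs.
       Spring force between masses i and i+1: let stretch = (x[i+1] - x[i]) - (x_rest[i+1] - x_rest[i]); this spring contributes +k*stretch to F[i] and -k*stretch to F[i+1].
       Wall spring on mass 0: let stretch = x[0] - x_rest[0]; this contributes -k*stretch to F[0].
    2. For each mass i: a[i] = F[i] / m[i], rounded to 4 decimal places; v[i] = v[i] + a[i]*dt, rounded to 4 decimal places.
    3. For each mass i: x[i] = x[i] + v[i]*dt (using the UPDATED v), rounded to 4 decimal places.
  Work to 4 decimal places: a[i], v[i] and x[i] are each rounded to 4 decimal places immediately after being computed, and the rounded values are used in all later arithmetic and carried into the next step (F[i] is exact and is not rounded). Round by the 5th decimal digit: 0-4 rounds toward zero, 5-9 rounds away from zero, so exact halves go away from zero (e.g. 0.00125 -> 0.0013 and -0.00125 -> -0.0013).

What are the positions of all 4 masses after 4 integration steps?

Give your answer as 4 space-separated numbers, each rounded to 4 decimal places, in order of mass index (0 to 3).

Step 0: x=[5.0000 10.0000 16.0000 25.0000] v=[0.0000 0.0000 0.0000 2.0000]
Step 1: x=[5.0000 10.0100 16.0300 25.1700] v=[0.0000 0.1000 0.3000 1.7000]
Step 2: x=[5.0001 10.0301 16.0912 25.3086] v=[0.0010 0.2010 0.6120 1.3860]
Step 3: x=[5.0005 10.0605 16.1840 25.4150] v=[0.0040 0.3041 0.9276 1.0643]
Step 4: x=[5.0015 10.1016 16.3078 25.4891] v=[0.0100 0.4105 1.2384 0.7412]

Answer: 5.0015 10.1016 16.3078 25.4891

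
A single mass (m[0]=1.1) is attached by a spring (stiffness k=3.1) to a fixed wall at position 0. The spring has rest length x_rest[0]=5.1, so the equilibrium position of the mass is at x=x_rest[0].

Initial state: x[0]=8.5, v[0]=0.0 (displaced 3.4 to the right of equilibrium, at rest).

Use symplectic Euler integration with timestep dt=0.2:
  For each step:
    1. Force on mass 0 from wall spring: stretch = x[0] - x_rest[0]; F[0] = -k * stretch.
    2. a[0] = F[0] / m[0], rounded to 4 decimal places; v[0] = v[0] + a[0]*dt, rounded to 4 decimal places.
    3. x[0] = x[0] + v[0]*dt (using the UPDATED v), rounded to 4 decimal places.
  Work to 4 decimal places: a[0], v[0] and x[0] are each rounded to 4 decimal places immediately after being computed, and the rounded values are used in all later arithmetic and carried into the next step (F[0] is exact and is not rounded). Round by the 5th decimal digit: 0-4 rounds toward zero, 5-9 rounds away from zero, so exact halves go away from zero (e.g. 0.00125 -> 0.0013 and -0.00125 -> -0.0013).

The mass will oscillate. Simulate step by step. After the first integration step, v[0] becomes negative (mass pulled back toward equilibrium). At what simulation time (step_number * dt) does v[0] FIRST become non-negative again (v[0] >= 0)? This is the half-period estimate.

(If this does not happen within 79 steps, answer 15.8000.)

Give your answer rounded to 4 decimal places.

Answer: 2.0000

Derivation:
Step 0: x=[8.5000] v=[0.0000]
Step 1: x=[8.1167] v=[-1.9164]
Step 2: x=[7.3934] v=[-3.6167]
Step 3: x=[6.4115] v=[-4.9093]
Step 4: x=[5.2818] v=[-5.6485]
Step 5: x=[4.1316] v=[-5.7510]
Step 6: x=[3.0906] v=[-5.2052]
Step 7: x=[2.2761] v=[-4.0726]
Step 8: x=[1.7799] v=[-2.4809]
Step 9: x=[1.6580] v=[-0.6096]
Step 10: x=[1.9241] v=[1.3304]
First v>=0 after going negative at step 10, time=2.0000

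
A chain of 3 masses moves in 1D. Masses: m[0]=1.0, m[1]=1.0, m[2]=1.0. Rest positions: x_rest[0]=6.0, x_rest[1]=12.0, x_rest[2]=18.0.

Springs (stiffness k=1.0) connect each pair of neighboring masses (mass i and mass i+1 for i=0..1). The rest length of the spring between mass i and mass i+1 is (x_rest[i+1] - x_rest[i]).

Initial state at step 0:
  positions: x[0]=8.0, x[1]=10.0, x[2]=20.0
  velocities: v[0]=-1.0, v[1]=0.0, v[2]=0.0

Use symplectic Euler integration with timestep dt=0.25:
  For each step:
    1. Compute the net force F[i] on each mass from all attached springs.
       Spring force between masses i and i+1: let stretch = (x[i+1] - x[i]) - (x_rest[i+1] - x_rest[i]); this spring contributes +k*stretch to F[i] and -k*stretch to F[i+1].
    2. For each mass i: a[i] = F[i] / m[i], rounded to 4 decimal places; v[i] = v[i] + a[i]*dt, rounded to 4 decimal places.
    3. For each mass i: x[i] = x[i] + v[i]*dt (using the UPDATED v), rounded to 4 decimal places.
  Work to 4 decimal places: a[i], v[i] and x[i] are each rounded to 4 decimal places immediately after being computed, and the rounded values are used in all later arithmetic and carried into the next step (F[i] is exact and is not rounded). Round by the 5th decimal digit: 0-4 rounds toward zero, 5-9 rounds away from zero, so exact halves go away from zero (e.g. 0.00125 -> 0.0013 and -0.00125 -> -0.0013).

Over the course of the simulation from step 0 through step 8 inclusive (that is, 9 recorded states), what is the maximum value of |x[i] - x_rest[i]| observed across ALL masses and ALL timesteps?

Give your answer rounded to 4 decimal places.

Answer: 2.8709

Derivation:
Step 0: x=[8.0000 10.0000 20.0000] v=[-1.0000 0.0000 0.0000]
Step 1: x=[7.5000 10.5000 19.7500] v=[-2.0000 2.0000 -1.0000]
Step 2: x=[6.8125 11.3906 19.2969] v=[-2.7500 3.5625 -1.8125]
Step 3: x=[6.0361 12.4893 18.7246] v=[-3.1055 4.3946 -2.2891]
Step 4: x=[5.2881 13.5743 18.1376] v=[-2.9922 4.3401 -2.3479]
Step 5: x=[4.6829 14.4267 17.6404] v=[-2.4207 3.4094 -1.9887]
Step 6: x=[4.3117 14.8709 17.3174] v=[-1.4848 1.7769 -1.2921]
Step 7: x=[4.2255 14.8081 17.2165] v=[-0.3450 -0.2513 -0.4037]
Step 8: x=[4.4257 14.2344 17.3401] v=[0.8007 -2.2949 0.4942]
Max displacement = 2.8709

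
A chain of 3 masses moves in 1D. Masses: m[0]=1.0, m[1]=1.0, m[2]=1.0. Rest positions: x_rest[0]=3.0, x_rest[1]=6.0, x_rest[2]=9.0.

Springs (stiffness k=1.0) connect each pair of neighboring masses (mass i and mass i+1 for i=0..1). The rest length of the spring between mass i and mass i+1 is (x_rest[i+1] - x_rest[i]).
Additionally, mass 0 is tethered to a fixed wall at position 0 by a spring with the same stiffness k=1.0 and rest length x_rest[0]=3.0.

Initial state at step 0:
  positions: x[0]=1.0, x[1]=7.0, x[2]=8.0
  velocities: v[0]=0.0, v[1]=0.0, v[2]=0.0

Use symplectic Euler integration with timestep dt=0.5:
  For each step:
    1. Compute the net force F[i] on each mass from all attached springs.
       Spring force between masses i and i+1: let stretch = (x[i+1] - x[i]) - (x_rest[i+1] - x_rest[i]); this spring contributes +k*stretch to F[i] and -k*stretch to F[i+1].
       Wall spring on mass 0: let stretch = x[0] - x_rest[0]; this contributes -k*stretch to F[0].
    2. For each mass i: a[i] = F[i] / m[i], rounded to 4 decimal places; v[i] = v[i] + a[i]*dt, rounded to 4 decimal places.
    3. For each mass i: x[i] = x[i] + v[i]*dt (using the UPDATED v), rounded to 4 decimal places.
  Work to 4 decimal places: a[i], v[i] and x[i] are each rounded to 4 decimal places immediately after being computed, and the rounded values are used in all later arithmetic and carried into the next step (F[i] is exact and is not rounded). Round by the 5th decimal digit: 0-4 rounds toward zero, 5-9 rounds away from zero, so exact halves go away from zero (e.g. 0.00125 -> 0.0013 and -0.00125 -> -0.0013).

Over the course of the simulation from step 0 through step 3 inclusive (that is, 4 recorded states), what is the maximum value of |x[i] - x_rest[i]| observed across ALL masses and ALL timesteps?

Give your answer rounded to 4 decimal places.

Step 0: x=[1.0000 7.0000 8.0000] v=[0.0000 0.0000 0.0000]
Step 1: x=[2.2500 5.7500 8.5000] v=[2.5000 -2.5000 1.0000]
Step 2: x=[3.8125 4.3125 9.0625] v=[3.1250 -2.8750 1.1250]
Step 3: x=[4.5469 3.9375 9.1875] v=[1.4688 -0.7500 0.2500]
Max displacement = 2.0625

Answer: 2.0625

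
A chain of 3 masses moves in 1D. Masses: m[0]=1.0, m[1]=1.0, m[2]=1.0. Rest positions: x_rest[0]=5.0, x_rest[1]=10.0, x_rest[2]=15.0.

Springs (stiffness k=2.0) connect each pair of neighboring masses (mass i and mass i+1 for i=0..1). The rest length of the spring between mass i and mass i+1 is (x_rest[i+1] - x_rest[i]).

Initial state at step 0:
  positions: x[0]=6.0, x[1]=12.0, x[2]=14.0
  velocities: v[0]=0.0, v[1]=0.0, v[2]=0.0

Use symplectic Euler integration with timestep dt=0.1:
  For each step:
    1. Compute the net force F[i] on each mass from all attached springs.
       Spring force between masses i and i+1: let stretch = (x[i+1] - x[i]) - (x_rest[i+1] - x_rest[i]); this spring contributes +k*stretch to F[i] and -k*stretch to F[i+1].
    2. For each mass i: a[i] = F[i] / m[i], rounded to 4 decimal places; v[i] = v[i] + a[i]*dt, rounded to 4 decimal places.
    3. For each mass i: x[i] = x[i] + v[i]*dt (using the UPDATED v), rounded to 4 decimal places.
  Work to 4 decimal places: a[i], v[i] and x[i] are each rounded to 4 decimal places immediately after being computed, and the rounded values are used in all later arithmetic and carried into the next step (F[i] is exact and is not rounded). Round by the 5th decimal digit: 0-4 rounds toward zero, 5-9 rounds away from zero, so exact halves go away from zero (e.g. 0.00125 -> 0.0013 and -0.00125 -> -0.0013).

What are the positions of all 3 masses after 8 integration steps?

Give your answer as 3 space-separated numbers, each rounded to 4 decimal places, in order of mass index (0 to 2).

Step 0: x=[6.0000 12.0000 14.0000] v=[0.0000 0.0000 0.0000]
Step 1: x=[6.0200 11.9200 14.0600] v=[0.2000 -0.8000 0.6000]
Step 2: x=[6.0580 11.7648 14.1772] v=[0.3800 -1.5520 1.1720]
Step 3: x=[6.1101 11.5437 14.3462] v=[0.5214 -2.2109 1.6895]
Step 4: x=[6.1709 11.2700 14.5591] v=[0.6081 -2.7371 2.1290]
Step 5: x=[6.2337 10.9601 14.8062] v=[0.6279 -3.0991 2.4712]
Step 6: x=[6.2910 10.6326 15.0764] v=[0.5732 -3.2752 2.7020]
Step 7: x=[6.3352 10.3071 15.3577] v=[0.4415 -3.2548 2.8132]
Step 8: x=[6.3588 10.0032 15.6380] v=[0.2359 -3.0391 2.8031]

Answer: 6.3588 10.0032 15.6380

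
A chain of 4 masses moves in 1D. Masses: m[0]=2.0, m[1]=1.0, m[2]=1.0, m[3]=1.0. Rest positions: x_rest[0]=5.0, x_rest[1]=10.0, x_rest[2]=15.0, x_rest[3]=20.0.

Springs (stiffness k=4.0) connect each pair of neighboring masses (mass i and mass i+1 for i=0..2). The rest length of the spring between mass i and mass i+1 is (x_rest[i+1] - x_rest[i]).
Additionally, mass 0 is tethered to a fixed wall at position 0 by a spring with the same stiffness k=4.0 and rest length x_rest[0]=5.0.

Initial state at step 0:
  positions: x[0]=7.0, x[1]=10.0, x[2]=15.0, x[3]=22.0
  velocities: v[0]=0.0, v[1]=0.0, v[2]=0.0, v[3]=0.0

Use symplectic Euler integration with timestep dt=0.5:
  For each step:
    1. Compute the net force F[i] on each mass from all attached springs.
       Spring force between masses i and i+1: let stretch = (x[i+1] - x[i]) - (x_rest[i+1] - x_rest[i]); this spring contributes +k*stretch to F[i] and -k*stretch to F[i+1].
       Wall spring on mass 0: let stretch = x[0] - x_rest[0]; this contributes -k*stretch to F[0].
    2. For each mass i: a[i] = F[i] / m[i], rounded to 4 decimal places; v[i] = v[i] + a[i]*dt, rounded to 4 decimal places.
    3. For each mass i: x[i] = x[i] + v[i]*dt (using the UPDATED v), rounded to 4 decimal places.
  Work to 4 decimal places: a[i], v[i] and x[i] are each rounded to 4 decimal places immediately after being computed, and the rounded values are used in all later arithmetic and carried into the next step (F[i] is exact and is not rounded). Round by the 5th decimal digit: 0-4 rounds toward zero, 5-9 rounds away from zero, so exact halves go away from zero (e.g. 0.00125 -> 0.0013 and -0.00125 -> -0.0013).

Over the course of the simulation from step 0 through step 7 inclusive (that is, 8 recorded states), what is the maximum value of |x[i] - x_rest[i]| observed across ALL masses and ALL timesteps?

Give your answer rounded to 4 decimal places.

Answer: 3.0000

Derivation:
Step 0: x=[7.0000 10.0000 15.0000 22.0000] v=[0.0000 0.0000 0.0000 0.0000]
Step 1: x=[5.0000 12.0000 17.0000 20.0000] v=[-4.0000 4.0000 4.0000 -4.0000]
Step 2: x=[4.0000 12.0000 17.0000 20.0000] v=[-2.0000 0.0000 0.0000 0.0000]
Step 3: x=[5.0000 9.0000 15.0000 22.0000] v=[2.0000 -6.0000 -4.0000 4.0000]
Step 4: x=[5.5000 8.0000 14.0000 22.0000] v=[1.0000 -2.0000 -2.0000 0.0000]
Step 5: x=[4.5000 10.5000 15.0000 19.0000] v=[-2.0000 5.0000 2.0000 -6.0000]
Step 6: x=[4.2500 11.5000 15.5000 17.0000] v=[-0.5000 2.0000 1.0000 -4.0000]
Step 7: x=[5.5000 9.2500 13.5000 18.5000] v=[2.5000 -4.5000 -4.0000 3.0000]
Max displacement = 3.0000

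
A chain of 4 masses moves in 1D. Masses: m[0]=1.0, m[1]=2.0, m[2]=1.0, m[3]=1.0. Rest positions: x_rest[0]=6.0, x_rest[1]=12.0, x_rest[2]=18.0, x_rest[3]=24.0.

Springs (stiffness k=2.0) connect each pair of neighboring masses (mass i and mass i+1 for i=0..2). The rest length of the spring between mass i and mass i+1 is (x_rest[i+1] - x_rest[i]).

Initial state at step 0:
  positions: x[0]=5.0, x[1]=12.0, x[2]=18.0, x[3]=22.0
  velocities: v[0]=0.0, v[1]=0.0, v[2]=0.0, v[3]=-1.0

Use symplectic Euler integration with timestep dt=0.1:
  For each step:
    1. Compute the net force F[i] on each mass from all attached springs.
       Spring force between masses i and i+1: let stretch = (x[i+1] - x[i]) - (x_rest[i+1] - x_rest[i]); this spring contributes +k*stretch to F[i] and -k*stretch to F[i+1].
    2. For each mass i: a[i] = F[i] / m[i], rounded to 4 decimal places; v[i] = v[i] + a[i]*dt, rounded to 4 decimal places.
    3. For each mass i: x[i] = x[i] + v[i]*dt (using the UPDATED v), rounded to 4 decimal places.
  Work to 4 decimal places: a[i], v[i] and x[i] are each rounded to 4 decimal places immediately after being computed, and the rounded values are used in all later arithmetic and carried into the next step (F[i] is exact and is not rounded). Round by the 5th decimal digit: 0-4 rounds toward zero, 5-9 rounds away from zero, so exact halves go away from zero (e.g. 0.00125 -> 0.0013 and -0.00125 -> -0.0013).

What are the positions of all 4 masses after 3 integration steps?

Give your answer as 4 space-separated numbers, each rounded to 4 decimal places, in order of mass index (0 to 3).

Answer: 5.1170 11.9400 17.7630 21.9400

Derivation:
Step 0: x=[5.0000 12.0000 18.0000 22.0000] v=[0.0000 0.0000 0.0000 -1.0000]
Step 1: x=[5.0200 11.9900 17.9600 21.9400] v=[0.2000 -0.1000 -0.4000 -0.6000]
Step 2: x=[5.0594 11.9700 17.8802 21.9204] v=[0.3940 -0.2000 -0.7980 -0.1960]
Step 3: x=[5.1170 11.9400 17.7630 21.9400] v=[0.5761 -0.3000 -1.1720 0.1960]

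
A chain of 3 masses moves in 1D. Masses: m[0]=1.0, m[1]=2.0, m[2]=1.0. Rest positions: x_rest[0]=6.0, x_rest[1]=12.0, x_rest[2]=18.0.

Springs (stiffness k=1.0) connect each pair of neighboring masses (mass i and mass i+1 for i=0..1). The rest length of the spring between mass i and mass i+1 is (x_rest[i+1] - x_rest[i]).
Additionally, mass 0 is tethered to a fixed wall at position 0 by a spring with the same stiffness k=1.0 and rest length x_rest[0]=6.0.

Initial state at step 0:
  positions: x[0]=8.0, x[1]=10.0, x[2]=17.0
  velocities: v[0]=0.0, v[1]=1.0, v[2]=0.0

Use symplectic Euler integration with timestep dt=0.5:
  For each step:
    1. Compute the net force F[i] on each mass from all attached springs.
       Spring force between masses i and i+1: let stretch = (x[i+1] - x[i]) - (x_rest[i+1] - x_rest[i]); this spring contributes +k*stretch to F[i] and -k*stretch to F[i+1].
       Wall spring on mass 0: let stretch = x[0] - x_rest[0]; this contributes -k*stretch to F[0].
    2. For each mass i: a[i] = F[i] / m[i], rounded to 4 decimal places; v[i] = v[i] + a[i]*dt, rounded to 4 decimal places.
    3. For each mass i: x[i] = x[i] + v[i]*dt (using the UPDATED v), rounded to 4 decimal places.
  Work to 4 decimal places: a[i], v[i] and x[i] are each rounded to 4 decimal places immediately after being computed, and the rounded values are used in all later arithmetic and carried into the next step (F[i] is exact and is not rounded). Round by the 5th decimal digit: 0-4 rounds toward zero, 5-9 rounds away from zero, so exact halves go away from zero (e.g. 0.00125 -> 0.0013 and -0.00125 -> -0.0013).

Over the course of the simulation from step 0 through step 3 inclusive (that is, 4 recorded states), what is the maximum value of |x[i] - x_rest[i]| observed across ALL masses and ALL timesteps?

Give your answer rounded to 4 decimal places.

Step 0: x=[8.0000 10.0000 17.0000] v=[0.0000 1.0000 0.0000]
Step 1: x=[6.5000 11.1250 16.7500] v=[-3.0000 2.2500 -0.5000]
Step 2: x=[4.5313 12.3750 16.5938] v=[-3.9375 2.5000 -0.3125]
Step 3: x=[3.3907 13.1719 16.8829] v=[-2.2813 1.5938 0.5781]
Max displacement = 2.6093

Answer: 2.6093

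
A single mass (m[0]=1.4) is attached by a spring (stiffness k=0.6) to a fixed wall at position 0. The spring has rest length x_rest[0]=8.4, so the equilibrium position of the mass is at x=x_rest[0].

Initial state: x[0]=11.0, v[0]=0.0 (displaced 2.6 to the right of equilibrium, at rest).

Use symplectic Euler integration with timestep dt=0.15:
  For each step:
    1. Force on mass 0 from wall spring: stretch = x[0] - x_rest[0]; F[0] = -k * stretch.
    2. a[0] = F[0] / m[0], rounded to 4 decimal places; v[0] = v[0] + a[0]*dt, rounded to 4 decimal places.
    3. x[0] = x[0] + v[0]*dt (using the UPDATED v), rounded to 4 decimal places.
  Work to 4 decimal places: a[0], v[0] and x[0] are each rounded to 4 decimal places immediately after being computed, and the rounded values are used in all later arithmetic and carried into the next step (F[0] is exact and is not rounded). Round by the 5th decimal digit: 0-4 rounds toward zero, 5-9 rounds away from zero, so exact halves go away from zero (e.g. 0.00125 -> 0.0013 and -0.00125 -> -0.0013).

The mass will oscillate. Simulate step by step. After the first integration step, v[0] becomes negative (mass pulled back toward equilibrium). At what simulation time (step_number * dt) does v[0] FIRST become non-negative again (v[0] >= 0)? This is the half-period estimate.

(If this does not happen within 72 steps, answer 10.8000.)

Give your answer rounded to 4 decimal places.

Answer: 4.8000

Derivation:
Step 0: x=[11.0000] v=[0.0000]
Step 1: x=[10.9749] v=[-0.1671]
Step 2: x=[10.9250] v=[-0.3326]
Step 3: x=[10.8508] v=[-0.4949]
Step 4: x=[10.7529] v=[-0.6524]
Step 5: x=[10.6323] v=[-0.8037]
Step 6: x=[10.4902] v=[-0.9472]
Step 7: x=[10.3280] v=[-1.0816]
Step 8: x=[10.1472] v=[-1.2055]
Step 9: x=[9.9495] v=[-1.3178]
Step 10: x=[9.7369] v=[-1.4174]
Step 11: x=[9.5114] v=[-1.5034]
Step 12: x=[9.2752] v=[-1.5748]
Step 13: x=[9.0305] v=[-1.6311]
Step 14: x=[8.7798] v=[-1.6716]
Step 15: x=[8.5254] v=[-1.6960]
Step 16: x=[8.2698] v=[-1.7041]
Step 17: x=[8.0154] v=[-1.6957]
Step 18: x=[7.7648] v=[-1.6710]
Step 19: x=[7.5203] v=[-1.6302]
Step 20: x=[7.2842] v=[-1.5737]
Step 21: x=[7.0589] v=[-1.5020]
Step 22: x=[6.8465] v=[-1.4158]
Step 23: x=[6.6491] v=[-1.3159]
Step 24: x=[6.4686] v=[-1.2033]
Step 25: x=[6.3067] v=[-1.0791]
Step 26: x=[6.1650] v=[-0.9445]
Step 27: x=[6.0449] v=[-0.8008]
Step 28: x=[5.9475] v=[-0.6494]
Step 29: x=[5.8737] v=[-0.4917]
Step 30: x=[5.8243] v=[-0.3293]
Step 31: x=[5.7997] v=[-0.1637]
Step 32: x=[5.8002] v=[0.0035]
First v>=0 after going negative at step 32, time=4.8000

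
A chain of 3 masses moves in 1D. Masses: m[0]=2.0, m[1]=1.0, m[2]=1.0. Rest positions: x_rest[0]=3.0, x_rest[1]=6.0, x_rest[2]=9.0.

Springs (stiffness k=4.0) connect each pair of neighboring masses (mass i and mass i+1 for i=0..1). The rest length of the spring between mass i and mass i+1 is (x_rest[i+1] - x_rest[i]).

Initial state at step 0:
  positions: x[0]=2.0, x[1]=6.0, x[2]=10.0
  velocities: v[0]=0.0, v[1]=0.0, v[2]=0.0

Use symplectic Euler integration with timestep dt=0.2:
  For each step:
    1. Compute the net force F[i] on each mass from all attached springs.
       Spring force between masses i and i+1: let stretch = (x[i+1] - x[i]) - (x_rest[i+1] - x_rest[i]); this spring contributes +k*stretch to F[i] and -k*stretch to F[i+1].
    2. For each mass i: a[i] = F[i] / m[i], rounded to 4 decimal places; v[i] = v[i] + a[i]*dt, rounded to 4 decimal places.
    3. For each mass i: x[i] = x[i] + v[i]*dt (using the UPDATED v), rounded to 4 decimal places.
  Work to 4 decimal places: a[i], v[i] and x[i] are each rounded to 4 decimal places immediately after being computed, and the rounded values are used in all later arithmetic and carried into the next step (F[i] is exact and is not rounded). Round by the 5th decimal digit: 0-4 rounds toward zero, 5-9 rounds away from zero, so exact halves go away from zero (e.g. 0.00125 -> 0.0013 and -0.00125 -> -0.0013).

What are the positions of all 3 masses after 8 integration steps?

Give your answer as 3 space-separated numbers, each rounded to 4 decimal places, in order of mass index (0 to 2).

Step 0: x=[2.0000 6.0000 10.0000] v=[0.0000 0.0000 0.0000]
Step 1: x=[2.0800 6.0000 9.8400] v=[0.4000 0.0000 -0.8000]
Step 2: x=[2.2336 5.9872 9.5456] v=[0.7680 -0.0640 -1.4720]
Step 3: x=[2.4475 5.9432 9.1619] v=[1.0694 -0.2202 -1.9187]
Step 4: x=[2.7010 5.8548 8.7432] v=[1.2677 -0.4418 -2.0937]
Step 5: x=[2.9668 5.7240 8.3423] v=[1.3292 -0.6541 -2.0044]
Step 6: x=[3.2132 5.5710 8.0025] v=[1.2321 -0.7652 -1.6990]
Step 7: x=[3.4082 5.4298 7.7537] v=[0.9752 -0.7062 -1.2442]
Step 8: x=[3.5250 5.3369 7.6130] v=[0.5838 -0.4644 -0.7033]

Answer: 3.5250 5.3369 7.6130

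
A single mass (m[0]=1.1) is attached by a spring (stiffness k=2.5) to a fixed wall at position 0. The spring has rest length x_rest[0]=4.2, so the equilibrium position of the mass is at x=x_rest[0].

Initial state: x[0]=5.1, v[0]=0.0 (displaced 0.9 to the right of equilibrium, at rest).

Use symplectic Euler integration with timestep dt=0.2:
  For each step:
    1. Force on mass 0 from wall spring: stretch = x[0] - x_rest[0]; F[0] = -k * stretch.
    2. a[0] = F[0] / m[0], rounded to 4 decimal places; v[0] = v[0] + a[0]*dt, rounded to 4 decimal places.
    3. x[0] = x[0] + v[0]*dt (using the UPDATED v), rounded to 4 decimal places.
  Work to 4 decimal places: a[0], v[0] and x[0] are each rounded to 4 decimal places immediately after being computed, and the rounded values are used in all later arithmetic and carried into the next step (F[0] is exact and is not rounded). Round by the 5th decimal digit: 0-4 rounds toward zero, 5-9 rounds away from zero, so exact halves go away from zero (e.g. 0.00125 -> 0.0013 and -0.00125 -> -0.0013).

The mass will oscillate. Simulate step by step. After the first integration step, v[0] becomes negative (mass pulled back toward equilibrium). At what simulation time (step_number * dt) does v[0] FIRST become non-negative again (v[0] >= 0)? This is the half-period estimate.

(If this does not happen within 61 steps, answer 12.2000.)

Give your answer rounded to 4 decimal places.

Step 0: x=[5.1000] v=[0.0000]
Step 1: x=[5.0182] v=[-0.4091]
Step 2: x=[4.8620] v=[-0.7810]
Step 3: x=[4.6456] v=[-1.0819]
Step 4: x=[4.3887] v=[-1.2844]
Step 5: x=[4.1147] v=[-1.3702]
Step 6: x=[3.8484] v=[-1.3314]
Step 7: x=[3.6141] v=[-1.1716]
Step 8: x=[3.4330] v=[-0.9053]
Step 9: x=[3.3217] v=[-0.5567]
Step 10: x=[3.2902] v=[-0.1575]
Step 11: x=[3.3414] v=[0.2560]
First v>=0 after going negative at step 11, time=2.2000

Answer: 2.2000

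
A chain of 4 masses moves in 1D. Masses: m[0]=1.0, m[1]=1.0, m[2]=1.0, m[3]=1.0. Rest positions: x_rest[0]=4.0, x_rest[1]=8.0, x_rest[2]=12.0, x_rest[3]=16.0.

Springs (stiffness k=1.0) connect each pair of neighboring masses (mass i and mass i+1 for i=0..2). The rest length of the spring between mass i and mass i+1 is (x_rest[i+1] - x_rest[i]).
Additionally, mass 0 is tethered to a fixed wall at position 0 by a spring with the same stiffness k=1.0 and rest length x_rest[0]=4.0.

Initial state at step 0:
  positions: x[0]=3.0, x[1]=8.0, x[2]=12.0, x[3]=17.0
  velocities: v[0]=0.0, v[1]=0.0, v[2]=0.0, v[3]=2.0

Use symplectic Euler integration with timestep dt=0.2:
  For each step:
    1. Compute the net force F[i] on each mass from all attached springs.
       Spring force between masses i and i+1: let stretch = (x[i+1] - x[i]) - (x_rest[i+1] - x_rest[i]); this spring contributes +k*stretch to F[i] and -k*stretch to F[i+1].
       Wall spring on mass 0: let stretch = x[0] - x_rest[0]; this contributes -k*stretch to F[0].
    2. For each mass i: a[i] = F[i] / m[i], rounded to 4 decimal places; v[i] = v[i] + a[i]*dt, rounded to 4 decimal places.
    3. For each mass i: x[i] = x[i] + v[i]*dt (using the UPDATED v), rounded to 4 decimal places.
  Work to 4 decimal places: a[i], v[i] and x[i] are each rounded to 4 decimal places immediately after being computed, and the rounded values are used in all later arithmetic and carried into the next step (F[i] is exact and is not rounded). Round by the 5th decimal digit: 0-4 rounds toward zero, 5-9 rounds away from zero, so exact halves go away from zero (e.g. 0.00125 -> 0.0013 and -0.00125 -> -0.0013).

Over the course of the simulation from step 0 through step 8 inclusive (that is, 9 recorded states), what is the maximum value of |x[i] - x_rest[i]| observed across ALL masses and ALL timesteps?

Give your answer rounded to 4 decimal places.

Answer: 2.2616

Derivation:
Step 0: x=[3.0000 8.0000 12.0000 17.0000] v=[0.0000 0.0000 0.0000 2.0000]
Step 1: x=[3.0800 7.9600 12.0400 17.3600] v=[0.4000 -0.2000 0.2000 1.8000]
Step 2: x=[3.2320 7.8880 12.1296 17.6672] v=[0.7600 -0.3600 0.4480 1.5360]
Step 3: x=[3.4410 7.7994 12.2710 17.9129] v=[1.0448 -0.4429 0.7072 1.2285]
Step 4: x=[3.6867 7.7153 12.4593 18.0929] v=[1.2283 -0.4203 0.9413 0.9001]
Step 5: x=[3.9460 7.6599 12.6831 18.2076] v=[1.2967 -0.2772 1.1192 0.5734]
Step 6: x=[4.1961 7.6568 12.9270 18.2613] v=[1.2503 -0.0153 1.2195 0.2685]
Step 7: x=[4.4167 7.7261 13.1735 18.2616] v=[1.1032 0.3466 1.2323 0.0016]
Step 8: x=[4.5930 7.8809 13.4056 18.2184] v=[0.8817 0.7742 1.1604 -0.2160]
Max displacement = 2.2616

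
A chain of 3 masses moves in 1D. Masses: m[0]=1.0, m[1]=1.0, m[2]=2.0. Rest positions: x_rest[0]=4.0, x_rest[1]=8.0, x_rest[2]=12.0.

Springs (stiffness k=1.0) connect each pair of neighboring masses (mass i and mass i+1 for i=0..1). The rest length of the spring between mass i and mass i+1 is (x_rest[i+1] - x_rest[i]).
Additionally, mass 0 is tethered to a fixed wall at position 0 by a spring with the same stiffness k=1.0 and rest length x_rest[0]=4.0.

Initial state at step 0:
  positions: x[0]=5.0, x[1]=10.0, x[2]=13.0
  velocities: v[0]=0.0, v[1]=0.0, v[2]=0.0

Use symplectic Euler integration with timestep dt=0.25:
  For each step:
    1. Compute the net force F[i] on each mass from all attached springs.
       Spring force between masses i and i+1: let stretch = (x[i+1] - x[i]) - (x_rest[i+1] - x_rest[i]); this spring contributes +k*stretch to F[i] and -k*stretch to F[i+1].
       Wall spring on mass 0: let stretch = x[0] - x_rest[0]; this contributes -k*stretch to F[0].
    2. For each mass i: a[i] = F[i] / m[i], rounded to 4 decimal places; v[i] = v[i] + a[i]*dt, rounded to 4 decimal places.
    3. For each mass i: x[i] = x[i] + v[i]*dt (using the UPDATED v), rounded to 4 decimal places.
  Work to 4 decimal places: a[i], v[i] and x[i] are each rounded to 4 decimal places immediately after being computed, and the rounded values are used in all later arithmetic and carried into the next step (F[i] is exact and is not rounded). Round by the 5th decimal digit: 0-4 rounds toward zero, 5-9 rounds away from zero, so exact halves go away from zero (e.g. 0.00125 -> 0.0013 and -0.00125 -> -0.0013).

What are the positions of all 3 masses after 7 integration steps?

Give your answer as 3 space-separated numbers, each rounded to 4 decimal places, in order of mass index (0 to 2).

Answer: 4.3835 8.1706 13.3896

Derivation:
Step 0: x=[5.0000 10.0000 13.0000] v=[0.0000 0.0000 0.0000]
Step 1: x=[5.0000 9.8750 13.0313] v=[0.0000 -0.5000 0.1250]
Step 2: x=[4.9922 9.6426 13.0889] v=[-0.0313 -0.9297 0.2305]
Step 3: x=[4.9630 9.3349 13.1638] v=[-0.1168 -1.2307 0.2997]
Step 4: x=[4.8969 8.9933 13.2441] v=[-0.2646 -1.3665 0.3211]
Step 5: x=[4.7807 8.6613 13.3166] v=[-0.4647 -1.3279 0.2898]
Step 6: x=[4.6083 8.3778 13.3686] v=[-0.6897 -1.1342 0.2079]
Step 7: x=[4.3835 8.1706 13.3896] v=[-0.8994 -0.8289 0.0841]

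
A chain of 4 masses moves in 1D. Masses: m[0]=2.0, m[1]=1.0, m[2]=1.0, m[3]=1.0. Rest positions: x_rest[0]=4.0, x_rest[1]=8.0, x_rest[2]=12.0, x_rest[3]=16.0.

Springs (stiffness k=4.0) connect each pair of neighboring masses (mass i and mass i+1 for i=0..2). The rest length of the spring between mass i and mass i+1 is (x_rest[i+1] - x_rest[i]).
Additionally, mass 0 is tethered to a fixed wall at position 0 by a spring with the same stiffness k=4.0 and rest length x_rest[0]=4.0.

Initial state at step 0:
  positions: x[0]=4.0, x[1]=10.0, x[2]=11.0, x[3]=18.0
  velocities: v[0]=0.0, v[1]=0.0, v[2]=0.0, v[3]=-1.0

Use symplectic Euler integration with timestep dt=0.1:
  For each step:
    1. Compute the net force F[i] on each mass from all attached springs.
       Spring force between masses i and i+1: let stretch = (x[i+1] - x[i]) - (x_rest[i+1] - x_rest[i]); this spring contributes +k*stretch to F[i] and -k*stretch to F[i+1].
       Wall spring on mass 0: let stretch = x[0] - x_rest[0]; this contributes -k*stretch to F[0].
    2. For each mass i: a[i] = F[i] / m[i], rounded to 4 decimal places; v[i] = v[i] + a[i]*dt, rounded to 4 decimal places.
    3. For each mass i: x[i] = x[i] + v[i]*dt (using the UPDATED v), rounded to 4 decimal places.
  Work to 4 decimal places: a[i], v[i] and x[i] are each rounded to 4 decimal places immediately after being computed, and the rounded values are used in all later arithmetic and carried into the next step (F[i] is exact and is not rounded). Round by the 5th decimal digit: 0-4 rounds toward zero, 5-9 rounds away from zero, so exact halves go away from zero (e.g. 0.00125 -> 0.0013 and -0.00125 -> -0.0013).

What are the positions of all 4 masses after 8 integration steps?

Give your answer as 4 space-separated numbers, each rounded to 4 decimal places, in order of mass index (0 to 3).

Step 0: x=[4.0000 10.0000 11.0000 18.0000] v=[0.0000 0.0000 0.0000 -1.0000]
Step 1: x=[4.0400 9.8000 11.2400 17.7800] v=[0.4000 -2.0000 2.4000 -2.2000]
Step 2: x=[4.1144 9.4272 11.6840 17.4584] v=[0.7440 -3.7280 4.4400 -3.2160]
Step 3: x=[4.2128 8.9322 12.2687 17.0658] v=[0.9837 -4.9504 5.8470 -3.9258]
Step 4: x=[4.3213 8.3818 12.9118 16.6413] v=[1.0850 -5.5036 6.4312 -4.2446]
Step 5: x=[4.4246 7.8502 13.5229 16.2277] v=[1.0328 -5.3158 6.1110 -4.1364]
Step 6: x=[4.5079 7.4085 14.0153 15.8659] v=[0.8330 -4.4170 4.9238 -3.6183]
Step 7: x=[4.5591 7.1151 14.3174 15.5901] v=[0.5115 -2.9345 3.0213 -2.7585]
Step 8: x=[4.5702 7.0075 14.3824 15.4233] v=[0.1109 -1.0760 0.6495 -1.6676]

Answer: 4.5702 7.0075 14.3824 15.4233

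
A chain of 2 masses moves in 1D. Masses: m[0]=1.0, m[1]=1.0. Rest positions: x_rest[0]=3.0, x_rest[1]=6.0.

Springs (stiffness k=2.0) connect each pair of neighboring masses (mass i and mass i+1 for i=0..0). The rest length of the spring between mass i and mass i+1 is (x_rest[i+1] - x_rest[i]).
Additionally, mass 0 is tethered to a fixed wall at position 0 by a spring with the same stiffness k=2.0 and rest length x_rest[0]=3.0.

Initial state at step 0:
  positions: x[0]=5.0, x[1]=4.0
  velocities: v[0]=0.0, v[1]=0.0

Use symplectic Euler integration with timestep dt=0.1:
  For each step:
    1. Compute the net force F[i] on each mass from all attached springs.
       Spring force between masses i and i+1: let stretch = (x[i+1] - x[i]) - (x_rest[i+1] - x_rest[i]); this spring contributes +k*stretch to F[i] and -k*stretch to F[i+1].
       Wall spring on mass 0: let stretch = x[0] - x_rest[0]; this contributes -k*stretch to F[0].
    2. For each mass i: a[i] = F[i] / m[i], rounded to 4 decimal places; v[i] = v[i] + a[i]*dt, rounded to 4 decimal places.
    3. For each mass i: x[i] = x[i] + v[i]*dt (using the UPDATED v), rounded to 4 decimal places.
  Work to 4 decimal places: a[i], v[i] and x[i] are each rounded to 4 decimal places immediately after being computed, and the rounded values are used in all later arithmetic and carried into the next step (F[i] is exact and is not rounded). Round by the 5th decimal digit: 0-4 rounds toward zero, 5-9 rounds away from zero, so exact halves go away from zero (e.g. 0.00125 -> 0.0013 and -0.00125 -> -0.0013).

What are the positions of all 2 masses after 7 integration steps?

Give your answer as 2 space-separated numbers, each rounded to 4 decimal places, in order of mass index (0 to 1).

Answer: 2.3787 5.7779

Derivation:
Step 0: x=[5.0000 4.0000] v=[0.0000 0.0000]
Step 1: x=[4.8800 4.0800] v=[-1.2000 0.8000]
Step 2: x=[4.6464 4.2360] v=[-2.3360 1.5600]
Step 3: x=[4.3117 4.4602] v=[-3.3474 2.2421]
Step 4: x=[3.8937 4.7414] v=[-4.1800 2.8124]
Step 5: x=[3.4148 5.0657] v=[-4.7892 3.2429]
Step 6: x=[2.9006 5.4170] v=[-5.1420 3.5127]
Step 7: x=[2.3787 5.7779] v=[-5.2188 3.6094]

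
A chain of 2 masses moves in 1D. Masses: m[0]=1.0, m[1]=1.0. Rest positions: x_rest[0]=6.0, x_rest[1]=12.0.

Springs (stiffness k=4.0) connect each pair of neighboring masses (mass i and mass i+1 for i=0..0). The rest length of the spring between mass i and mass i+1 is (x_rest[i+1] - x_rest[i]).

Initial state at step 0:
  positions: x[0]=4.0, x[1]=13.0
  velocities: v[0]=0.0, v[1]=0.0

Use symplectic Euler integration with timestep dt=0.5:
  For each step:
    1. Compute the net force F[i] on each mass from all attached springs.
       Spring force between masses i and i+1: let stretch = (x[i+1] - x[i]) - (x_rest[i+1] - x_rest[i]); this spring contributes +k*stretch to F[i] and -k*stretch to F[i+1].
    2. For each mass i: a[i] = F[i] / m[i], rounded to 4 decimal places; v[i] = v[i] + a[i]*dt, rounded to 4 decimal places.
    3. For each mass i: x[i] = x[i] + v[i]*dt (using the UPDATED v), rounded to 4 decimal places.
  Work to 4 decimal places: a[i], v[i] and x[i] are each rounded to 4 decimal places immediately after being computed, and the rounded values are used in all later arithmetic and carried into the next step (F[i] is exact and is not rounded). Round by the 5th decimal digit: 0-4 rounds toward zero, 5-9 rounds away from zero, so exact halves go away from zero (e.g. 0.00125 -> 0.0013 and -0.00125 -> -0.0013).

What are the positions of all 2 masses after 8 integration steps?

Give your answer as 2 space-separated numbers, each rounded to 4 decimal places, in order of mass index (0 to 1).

Step 0: x=[4.0000 13.0000] v=[0.0000 0.0000]
Step 1: x=[7.0000 10.0000] v=[6.0000 -6.0000]
Step 2: x=[7.0000 10.0000] v=[0.0000 0.0000]
Step 3: x=[4.0000 13.0000] v=[-6.0000 6.0000]
Step 4: x=[4.0000 13.0000] v=[0.0000 0.0000]
Step 5: x=[7.0000 10.0000] v=[6.0000 -6.0000]
Step 6: x=[7.0000 10.0000] v=[0.0000 0.0000]
Step 7: x=[4.0000 13.0000] v=[-6.0000 6.0000]
Step 8: x=[4.0000 13.0000] v=[0.0000 0.0000]

Answer: 4.0000 13.0000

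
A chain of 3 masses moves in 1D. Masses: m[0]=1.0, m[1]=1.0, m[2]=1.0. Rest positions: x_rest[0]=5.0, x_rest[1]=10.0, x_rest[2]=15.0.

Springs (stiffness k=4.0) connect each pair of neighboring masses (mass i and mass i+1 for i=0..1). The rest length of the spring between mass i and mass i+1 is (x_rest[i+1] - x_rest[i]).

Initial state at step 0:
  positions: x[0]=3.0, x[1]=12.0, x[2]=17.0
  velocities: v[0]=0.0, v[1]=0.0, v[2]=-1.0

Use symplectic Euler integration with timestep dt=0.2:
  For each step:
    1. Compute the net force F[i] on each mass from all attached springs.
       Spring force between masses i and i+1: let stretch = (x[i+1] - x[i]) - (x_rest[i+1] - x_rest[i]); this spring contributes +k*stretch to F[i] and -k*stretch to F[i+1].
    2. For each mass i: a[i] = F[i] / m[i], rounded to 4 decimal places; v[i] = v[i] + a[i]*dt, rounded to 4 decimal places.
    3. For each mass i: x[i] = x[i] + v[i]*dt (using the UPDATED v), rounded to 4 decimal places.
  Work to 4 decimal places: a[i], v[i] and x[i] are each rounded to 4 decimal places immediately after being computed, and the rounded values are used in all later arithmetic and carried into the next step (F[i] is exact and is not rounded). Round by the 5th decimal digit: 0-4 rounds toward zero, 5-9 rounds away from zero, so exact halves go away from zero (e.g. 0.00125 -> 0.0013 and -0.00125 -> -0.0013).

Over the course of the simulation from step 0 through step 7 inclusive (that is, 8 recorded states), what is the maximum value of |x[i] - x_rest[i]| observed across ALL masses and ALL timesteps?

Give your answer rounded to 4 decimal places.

Step 0: x=[3.0000 12.0000 17.0000] v=[0.0000 0.0000 -1.0000]
Step 1: x=[3.6400 11.3600 16.8000] v=[3.2000 -3.2000 -1.0000]
Step 2: x=[4.7152 10.3552 16.5296] v=[5.3760 -5.0240 -1.3520]
Step 3: x=[5.8928 9.4359 16.0713] v=[5.8880 -4.5965 -2.2915]
Step 4: x=[6.8373 9.0114 15.3513] v=[4.7225 -2.1227 -3.5998]
Step 5: x=[7.3297 9.2534 14.4170] v=[2.4618 1.2099 -4.6717]
Step 6: x=[7.3299 10.0138 13.4565] v=[0.0008 3.8018 -4.8026]
Step 7: x=[6.9595 10.8956 12.7451] v=[-1.8521 4.4088 -3.5568]
Max displacement = 2.3299

Answer: 2.3299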